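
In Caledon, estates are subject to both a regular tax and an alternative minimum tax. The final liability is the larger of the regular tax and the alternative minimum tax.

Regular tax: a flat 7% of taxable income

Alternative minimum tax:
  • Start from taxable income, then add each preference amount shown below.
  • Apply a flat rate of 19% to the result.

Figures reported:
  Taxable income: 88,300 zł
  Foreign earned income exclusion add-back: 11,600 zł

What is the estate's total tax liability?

Alternative minimum tax:
  Adjusted income: 88,300 zł + 11,600 zł = 99,900 zł
  99,900 zł × 19% = 18,981 zł

Regular tax:
  88,300 zł × 7% = 6,181 zł

18,981 zł > 6,181 zł, so the alternative minimum tax is the binding amount.

18,981 zł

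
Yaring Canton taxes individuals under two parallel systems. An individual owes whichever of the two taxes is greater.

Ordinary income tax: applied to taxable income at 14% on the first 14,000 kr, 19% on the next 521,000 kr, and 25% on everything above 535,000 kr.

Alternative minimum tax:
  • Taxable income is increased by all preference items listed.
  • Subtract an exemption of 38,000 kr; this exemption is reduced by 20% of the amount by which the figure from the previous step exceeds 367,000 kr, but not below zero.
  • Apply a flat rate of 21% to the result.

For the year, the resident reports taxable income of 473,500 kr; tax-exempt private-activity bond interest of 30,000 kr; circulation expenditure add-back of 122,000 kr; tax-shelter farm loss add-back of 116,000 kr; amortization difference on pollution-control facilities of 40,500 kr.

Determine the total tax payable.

Ordinary income tax:
  14,000 kr × 14% = 1,960 kr
  459,500 kr × 19% = 87,305 kr
  → 89,265 kr

Alternative minimum tax:
  Adjusted income: 473,500 kr + 30,000 kr + 122,000 kr + 116,000 kr + 40,500 kr = 782,000 kr
  Exemption: 20% × (782,000 kr − 367,000 kr) = 83,000 kr ≥ 38,000 kr, so the exemption is fully phased out
  Base: 782,000 kr − 0 kr = 782,000 kr
  782,000 kr × 21% = 164,220 kr

164,220 kr > 89,265 kr, so the alternative minimum tax is the binding amount.

164,220 kr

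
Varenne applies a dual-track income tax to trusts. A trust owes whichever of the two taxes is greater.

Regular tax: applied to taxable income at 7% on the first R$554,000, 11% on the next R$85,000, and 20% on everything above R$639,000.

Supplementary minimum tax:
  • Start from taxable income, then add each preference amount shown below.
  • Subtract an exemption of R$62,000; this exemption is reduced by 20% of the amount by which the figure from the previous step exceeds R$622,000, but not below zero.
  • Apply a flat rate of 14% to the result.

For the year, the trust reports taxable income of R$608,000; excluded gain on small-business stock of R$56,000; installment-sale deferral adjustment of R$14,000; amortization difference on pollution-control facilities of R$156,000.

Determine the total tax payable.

R$114,016

Supplementary minimum tax:
  Adjusted income: R$608,000 + R$56,000 + R$14,000 + R$156,000 = R$834,000
  Exemption: R$62,000 − 20% × (R$834,000 − R$622,000) = R$62,000 − R$42,400 = R$19,600
  Base: R$834,000 − R$19,600 = R$814,400
  R$814,400 × 14% = R$114,016

Regular tax:
  R$554,000 × 7% = R$38,780
  R$54,000 × 11% = R$5,940
  → R$44,720

R$114,016 > R$44,720, so the supplementary minimum tax is the binding amount.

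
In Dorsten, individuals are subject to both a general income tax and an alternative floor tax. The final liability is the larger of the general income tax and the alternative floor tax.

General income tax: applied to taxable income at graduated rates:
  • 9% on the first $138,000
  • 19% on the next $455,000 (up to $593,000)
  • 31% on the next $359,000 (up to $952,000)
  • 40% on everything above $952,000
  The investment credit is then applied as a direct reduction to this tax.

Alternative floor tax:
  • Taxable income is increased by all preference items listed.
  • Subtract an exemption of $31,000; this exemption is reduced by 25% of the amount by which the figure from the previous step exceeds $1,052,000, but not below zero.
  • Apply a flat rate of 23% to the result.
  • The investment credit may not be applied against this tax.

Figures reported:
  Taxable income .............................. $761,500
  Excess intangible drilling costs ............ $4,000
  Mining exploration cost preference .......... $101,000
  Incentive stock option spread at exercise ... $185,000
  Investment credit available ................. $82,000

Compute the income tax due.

Alternative floor tax:
  Adjusted income: $761,500 + $4,000 + $101,000 + $185,000 = $1,051,500
  Exemption: $1,051,500 ≤ $1,052,000, so full $31,000 applies
  Base: $1,051,500 − $31,000 = $1,020,500
  $1,020,500 × 23% = $234,715

General income tax:
  $138,000 × 9% = $12,420
  $455,000 × 19% = $86,450
  $168,500 × 31% = $52,235
  → $151,105
  Less investment credit $82,000 → $69,105

$234,715 > $69,105, so the alternative floor tax is the binding amount.

$234,715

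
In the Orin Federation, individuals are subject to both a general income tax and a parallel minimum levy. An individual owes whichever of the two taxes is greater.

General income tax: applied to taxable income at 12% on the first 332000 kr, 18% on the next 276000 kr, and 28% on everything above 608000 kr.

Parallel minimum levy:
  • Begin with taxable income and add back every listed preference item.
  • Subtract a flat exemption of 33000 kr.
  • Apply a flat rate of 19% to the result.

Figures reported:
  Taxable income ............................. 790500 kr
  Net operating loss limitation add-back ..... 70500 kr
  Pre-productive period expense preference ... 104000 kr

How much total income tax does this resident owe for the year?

177080 kr

General income tax:
  332000 kr × 12% = 39840 kr
  276000 kr × 18% = 49680 kr
  182500 kr × 28% = 51100 kr
  → 140620 kr

Parallel minimum levy:
  Adjusted income: 790500 kr + 70500 kr + 104000 kr = 965000 kr
  Less exemption 33000 kr → base 932000 kr
  932000 kr × 19% = 177080 kr

177080 kr > 140620 kr, so the parallel minimum levy is the binding amount.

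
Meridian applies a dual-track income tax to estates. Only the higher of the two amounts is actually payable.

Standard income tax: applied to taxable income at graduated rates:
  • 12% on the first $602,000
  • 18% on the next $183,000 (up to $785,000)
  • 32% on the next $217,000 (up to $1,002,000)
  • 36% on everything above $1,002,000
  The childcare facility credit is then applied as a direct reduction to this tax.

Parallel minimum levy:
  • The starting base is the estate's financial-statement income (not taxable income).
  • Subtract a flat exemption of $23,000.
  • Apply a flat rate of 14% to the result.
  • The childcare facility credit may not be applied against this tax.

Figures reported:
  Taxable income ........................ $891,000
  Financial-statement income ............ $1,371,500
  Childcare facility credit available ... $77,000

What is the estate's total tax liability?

Parallel minimum levy:
  Base (financial-statement income): $1,371,500
  Less exemption $23,000 → base $1,348,500
  $1,348,500 × 14% = $188,790

Standard income tax:
  $602,000 × 12% = $72,240
  $183,000 × 18% = $32,940
  $106,000 × 32% = $33,920
  → $139,100
  Less childcare facility credit $77,000 → $62,100

$188,790 > $62,100, so the parallel minimum levy is the binding amount.

$188,790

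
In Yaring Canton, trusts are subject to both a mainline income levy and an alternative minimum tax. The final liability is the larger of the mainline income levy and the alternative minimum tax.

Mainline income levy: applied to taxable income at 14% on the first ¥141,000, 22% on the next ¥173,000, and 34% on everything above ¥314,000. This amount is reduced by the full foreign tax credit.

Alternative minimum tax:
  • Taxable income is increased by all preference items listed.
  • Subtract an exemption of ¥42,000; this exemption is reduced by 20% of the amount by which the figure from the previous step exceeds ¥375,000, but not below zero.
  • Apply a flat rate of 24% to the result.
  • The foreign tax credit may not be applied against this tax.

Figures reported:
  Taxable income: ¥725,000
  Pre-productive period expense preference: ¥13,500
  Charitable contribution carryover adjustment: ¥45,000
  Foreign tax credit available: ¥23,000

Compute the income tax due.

¥188,040

Mainline income levy:
  ¥141,000 × 14% = ¥19,740
  ¥173,000 × 22% = ¥38,060
  ¥411,000 × 34% = ¥139,740
  → ¥197,540
  Less foreign tax credit ¥23,000 → ¥174,540

Alternative minimum tax:
  Adjusted income: ¥725,000 + ¥13,500 + ¥45,000 = ¥783,500
  Exemption: 20% × (¥783,500 − ¥375,000) = ¥81,700 ≥ ¥42,000, so the exemption is fully phased out
  Base: ¥783,500 − ¥0 = ¥783,500
  ¥783,500 × 24% = ¥188,040

¥188,040 > ¥174,540, so the alternative minimum tax is the binding amount.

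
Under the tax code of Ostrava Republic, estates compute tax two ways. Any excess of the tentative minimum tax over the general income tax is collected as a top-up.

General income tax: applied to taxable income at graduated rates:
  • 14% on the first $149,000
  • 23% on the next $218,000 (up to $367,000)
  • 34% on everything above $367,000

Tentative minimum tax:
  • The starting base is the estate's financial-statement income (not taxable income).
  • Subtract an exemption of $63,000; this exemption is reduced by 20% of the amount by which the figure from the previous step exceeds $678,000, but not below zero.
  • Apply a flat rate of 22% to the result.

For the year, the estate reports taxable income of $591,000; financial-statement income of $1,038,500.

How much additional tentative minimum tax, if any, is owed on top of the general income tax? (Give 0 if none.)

General income tax:
  $149,000 × 14% = $20,860
  $218,000 × 23% = $50,140
  $224,000 × 34% = $76,160
  → $147,160

Tentative minimum tax:
  Base (financial-statement income): $1,038,500
  Exemption: 20% × ($1,038,500 − $678,000) = $72,100 ≥ $63,000, so the exemption is fully phased out
  Base: $1,038,500 − $0 = $1,038,500
  $1,038,500 × 22% = $228,470

Excess of tentative minimum tax over general income tax: $228,470 − $147,160 = $81,310.

$81,310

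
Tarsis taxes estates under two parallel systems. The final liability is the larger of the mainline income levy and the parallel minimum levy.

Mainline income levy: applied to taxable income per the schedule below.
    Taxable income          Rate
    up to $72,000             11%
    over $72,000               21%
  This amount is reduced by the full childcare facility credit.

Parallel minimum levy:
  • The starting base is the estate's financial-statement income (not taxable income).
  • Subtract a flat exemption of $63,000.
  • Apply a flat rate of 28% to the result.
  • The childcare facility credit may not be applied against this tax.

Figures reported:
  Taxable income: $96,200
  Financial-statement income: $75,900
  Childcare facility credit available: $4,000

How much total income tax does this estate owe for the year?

$9,002

Parallel minimum levy:
  Base (financial-statement income): $75,900
  Less exemption $63,000 → base $12,900
  $12,900 × 28% = $3,612

Mainline income levy:
  $72,000 × 11% = $7,920
  $24,200 × 21% = $5,082
  → $13,002
  Less childcare facility credit $4,000 → $9,002

$9,002 > $3,612, so the mainline income levy governs.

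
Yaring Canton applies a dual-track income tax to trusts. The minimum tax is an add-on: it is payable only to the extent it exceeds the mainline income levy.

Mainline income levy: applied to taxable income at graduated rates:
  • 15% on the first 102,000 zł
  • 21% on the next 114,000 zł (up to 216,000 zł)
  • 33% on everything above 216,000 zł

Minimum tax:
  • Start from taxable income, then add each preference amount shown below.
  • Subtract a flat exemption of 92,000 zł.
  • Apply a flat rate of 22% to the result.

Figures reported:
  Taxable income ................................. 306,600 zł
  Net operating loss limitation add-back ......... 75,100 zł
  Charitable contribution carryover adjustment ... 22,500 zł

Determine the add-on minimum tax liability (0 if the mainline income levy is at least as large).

0 zł

Mainline income levy:
  102,000 zł × 15% = 15,300 zł
  114,000 zł × 21% = 23,940 zł
  90,600 zł × 33% = 29,898 zł
  → 69,138 zł

Minimum tax:
  Adjusted income: 306,600 zł + 75,100 zł + 22,500 zł = 404,200 zł
  Less exemption 92,000 zł → base 312,200 zł
  312,200 zł × 22% = 68,684 zł

68,684 zł ≤ 69,138 zł, so no add-on is due.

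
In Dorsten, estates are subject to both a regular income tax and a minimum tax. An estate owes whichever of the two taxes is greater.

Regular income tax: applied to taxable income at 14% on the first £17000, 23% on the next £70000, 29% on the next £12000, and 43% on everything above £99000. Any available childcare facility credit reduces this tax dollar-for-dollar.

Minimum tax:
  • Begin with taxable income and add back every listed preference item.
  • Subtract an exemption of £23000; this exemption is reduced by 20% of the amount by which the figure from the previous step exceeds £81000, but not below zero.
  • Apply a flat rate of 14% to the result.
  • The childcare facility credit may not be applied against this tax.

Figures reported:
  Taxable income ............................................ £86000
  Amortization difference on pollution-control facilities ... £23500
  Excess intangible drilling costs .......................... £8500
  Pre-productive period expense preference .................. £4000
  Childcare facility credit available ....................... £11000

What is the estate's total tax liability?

£15008

Regular income tax:
  £17000 × 14% = £2380
  £69000 × 23% = £15870
  → £18250
  Less childcare facility credit £11000 → £7250

Minimum tax:
  Adjusted income: £86000 + £23500 + £8500 + £4000 = £122000
  Exemption: £23000 − 20% × (£122000 − £81000) = £23000 − £8200 = £14800
  Base: £122000 − £14800 = £107200
  £107200 × 14% = £15008

£15008 > £7250, so the minimum tax is the binding amount.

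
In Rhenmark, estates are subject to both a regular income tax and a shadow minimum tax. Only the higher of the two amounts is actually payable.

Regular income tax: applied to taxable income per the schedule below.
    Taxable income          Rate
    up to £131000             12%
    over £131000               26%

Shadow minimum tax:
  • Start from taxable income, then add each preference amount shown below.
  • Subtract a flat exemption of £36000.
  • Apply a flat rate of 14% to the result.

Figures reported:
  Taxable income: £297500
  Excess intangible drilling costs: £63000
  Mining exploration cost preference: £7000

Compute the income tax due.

£59010

Shadow minimum tax:
  Adjusted income: £297500 + £63000 + £7000 = £367500
  Less exemption £36000 → base £331500
  £331500 × 14% = £46410

Regular income tax:
  £131000 × 12% = £15720
  £166500 × 26% = £43290
  → £59010

£59010 > £46410, so the regular income tax governs.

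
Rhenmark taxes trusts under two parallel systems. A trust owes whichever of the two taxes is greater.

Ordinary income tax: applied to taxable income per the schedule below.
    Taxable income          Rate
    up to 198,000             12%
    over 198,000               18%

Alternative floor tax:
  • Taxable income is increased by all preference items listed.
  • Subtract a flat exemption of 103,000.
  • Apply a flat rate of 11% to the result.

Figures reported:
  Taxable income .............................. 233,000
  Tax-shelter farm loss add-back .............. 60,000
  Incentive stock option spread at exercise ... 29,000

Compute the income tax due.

30,060

Alternative floor tax:
  Adjusted income: 233,000 + 60,000 + 29,000 = 322,000
  Less exemption 103,000 → base 219,000
  219,000 × 11% = 24,090

Ordinary income tax:
  198,000 × 12% = 23,760
  35,000 × 18% = 6,300
  → 30,060

30,060 > 24,090, so the ordinary income tax governs.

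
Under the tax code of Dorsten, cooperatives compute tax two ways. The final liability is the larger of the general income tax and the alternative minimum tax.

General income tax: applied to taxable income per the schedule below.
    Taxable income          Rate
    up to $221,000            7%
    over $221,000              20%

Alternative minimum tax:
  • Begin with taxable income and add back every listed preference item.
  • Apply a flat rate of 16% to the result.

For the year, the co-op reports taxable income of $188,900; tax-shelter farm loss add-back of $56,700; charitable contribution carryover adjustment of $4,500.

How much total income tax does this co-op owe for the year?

$40,016

Alternative minimum tax:
  Adjusted income: $188,900 + $56,700 + $4,500 = $250,100
  $250,100 × 16% = $40,016

General income tax:
  $188,900 × 7% = $13,223

$40,016 > $13,223, so the alternative minimum tax is the binding amount.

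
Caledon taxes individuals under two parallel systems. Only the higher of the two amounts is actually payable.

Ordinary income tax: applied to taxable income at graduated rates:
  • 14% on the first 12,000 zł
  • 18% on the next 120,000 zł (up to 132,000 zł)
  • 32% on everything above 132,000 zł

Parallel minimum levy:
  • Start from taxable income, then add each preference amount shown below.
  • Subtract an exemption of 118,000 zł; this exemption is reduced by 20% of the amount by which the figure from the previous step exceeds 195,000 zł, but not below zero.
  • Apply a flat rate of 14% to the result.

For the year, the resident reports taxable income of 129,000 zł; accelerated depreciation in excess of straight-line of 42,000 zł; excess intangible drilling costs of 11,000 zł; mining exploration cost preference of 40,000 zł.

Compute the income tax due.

Parallel minimum levy:
  Adjusted income: 129,000 zł + 42,000 zł + 11,000 zł + 40,000 zł = 222,000 zł
  Exemption: 118,000 zł − 20% × (222,000 zł − 195,000 zł) = 118,000 zł − 5,400 zł = 112,600 zł
  Base: 222,000 zł − 112,600 zł = 109,400 zł
  109,400 zł × 14% = 15,316 zł

Ordinary income tax:
  12,000 zł × 14% = 1,680 zł
  117,000 zł × 18% = 21,060 zł
  → 22,740 zł

22,740 zł > 15,316 zł, so the ordinary income tax governs.

22,740 zł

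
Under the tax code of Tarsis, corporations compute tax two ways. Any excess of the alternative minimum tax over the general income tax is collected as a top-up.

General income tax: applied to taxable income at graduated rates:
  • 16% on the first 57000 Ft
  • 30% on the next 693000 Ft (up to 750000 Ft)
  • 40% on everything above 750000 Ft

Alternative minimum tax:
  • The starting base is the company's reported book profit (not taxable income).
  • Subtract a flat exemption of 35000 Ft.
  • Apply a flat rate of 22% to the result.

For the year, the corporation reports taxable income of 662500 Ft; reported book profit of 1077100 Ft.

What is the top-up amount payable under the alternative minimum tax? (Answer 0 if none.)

38492 Ft

Alternative minimum tax:
  Base (reported book profit): 1077100 Ft
  Less exemption 35000 Ft → base 1042100 Ft
  1042100 Ft × 22% = 229262 Ft

General income tax:
  57000 Ft × 16% = 9120 Ft
  605500 Ft × 30% = 181650 Ft
  → 190770 Ft

Excess of alternative minimum tax over general income tax: 229262 Ft − 190770 Ft = 38492 Ft.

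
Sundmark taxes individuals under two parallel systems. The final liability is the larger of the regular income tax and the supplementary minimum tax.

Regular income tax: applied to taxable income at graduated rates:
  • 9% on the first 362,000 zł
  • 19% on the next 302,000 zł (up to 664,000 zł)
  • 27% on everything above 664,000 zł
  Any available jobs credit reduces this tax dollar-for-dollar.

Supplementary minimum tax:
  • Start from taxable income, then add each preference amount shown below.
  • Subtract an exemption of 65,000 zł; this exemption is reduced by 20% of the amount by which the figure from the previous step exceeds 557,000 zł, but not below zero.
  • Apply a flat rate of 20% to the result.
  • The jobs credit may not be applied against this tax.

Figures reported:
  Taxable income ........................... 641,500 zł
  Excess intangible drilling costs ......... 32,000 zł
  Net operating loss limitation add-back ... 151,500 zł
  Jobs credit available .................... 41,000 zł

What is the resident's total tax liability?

162,720 zł

Regular income tax:
  362,000 zł × 9% = 32,580 zł
  279,500 zł × 19% = 53,105 zł
  → 85,685 zł
  Less jobs credit 41,000 zł → 44,685 zł

Supplementary minimum tax:
  Adjusted income: 641,500 zł + 32,000 zł + 151,500 zł = 825,000 zł
  Exemption: 65,000 zł − 20% × (825,000 zł − 557,000 zł) = 65,000 zł − 53,600 zł = 11,400 zł
  Base: 825,000 zł − 11,400 zł = 813,600 zł
  813,600 zł × 20% = 162,720 zł

162,720 zł > 44,685 zł, so the supplementary minimum tax is the binding amount.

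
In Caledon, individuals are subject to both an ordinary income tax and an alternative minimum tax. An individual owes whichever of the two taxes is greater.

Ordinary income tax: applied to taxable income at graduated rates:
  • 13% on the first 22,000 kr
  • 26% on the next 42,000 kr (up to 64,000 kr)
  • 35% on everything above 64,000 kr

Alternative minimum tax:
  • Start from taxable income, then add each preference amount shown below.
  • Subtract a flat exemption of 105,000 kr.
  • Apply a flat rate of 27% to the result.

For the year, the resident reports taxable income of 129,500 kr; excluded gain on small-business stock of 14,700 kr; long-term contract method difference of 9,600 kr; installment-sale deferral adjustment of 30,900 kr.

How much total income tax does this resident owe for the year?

Ordinary income tax:
  22,000 kr × 13% = 2,860 kr
  42,000 kr × 26% = 10,920 kr
  65,500 kr × 35% = 22,925 kr
  → 36,705 kr

Alternative minimum tax:
  Adjusted income: 129,500 kr + 14,700 kr + 9,600 kr + 30,900 kr = 184,700 kr
  Less exemption 105,000 kr → base 79,700 kr
  79,700 kr × 27% = 21,519 kr

36,705 kr > 21,519 kr, so the ordinary income tax governs.

36,705 kr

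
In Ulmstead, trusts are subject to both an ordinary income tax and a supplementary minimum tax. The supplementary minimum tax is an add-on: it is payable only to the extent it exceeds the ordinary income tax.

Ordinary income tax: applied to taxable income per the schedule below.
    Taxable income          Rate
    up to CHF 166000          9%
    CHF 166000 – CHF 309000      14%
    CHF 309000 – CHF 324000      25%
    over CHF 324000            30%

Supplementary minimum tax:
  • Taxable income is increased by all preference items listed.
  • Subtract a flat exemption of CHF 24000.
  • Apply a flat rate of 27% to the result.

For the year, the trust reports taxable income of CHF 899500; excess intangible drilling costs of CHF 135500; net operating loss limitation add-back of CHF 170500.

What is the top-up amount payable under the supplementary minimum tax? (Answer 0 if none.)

CHF 107645

Supplementary minimum tax:
  Adjusted income: CHF 899500 + CHF 135500 + CHF 170500 = CHF 1205500
  Less exemption CHF 24000 → base CHF 1181500
  CHF 1181500 × 27% = CHF 319005

Ordinary income tax:
  CHF 166000 × 9% = CHF 14940
  CHF 143000 × 14% = CHF 20020
  CHF 15000 × 25% = CHF 3750
  CHF 575500 × 30% = CHF 172650
  → CHF 211360

Excess of supplementary minimum tax over ordinary income tax: CHF 319005 − CHF 211360 = CHF 107645.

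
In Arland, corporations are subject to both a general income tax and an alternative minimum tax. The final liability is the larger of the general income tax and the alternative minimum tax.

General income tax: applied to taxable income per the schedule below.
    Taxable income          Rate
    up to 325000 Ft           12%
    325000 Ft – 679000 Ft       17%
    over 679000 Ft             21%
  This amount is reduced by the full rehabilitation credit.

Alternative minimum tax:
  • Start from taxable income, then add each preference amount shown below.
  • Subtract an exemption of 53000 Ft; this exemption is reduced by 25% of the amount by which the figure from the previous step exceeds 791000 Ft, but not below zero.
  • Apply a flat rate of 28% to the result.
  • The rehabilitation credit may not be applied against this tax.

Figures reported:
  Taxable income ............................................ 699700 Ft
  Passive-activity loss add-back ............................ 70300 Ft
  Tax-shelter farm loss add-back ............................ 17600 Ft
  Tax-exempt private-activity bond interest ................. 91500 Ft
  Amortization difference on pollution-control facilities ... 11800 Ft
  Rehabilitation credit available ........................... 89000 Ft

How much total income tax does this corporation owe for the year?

Alternative minimum tax:
  Adjusted income: 699700 Ft + 70300 Ft + 17600 Ft + 91500 Ft + 11800 Ft = 890900 Ft
  Exemption: 53000 Ft − 25% × (890900 Ft − 791000 Ft) = 53000 Ft − 24975 Ft = 28025 Ft
  Base: 890900 Ft − 28025 Ft = 862875 Ft
  862875 Ft × 28% = 241605 Ft

General income tax:
  325000 Ft × 12% = 39000 Ft
  354000 Ft × 17% = 60180 Ft
  20700 Ft × 21% = 4347 Ft
  → 103527 Ft
  Less rehabilitation credit 89000 Ft → 14527 Ft

241605 Ft > 14527 Ft, so the alternative minimum tax is the binding amount.

241605 Ft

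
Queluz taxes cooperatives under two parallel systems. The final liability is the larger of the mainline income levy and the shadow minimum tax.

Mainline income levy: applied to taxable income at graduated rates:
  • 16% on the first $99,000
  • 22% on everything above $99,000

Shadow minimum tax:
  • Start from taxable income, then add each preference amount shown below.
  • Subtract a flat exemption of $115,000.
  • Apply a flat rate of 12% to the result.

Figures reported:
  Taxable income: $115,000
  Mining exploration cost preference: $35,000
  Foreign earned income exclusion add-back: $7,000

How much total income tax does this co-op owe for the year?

Shadow minimum tax:
  Adjusted income: $115,000 + $35,000 + $7,000 = $157,000
  Less exemption $115,000 → base $42,000
  $42,000 × 12% = $5,040

Mainline income levy:
  $99,000 × 16% = $15,840
  $16,000 × 22% = $3,520
  → $19,360

$19,360 > $5,040, so the mainline income levy governs.

$19,360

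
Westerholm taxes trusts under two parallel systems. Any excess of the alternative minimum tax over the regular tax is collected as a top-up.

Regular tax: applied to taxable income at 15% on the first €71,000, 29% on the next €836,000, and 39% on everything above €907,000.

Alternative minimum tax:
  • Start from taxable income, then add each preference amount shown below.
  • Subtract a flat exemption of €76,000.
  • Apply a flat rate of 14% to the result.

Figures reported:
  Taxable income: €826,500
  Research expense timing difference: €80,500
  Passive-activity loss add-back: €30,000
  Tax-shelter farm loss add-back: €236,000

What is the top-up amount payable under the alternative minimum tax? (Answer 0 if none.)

Regular tax:
  €71,000 × 15% = €10,650
  €755,500 × 29% = €219,095
  → €229,745

Alternative minimum tax:
  Adjusted income: €826,500 + €80,500 + €30,000 + €236,000 = €1,173,000
  Less exemption €76,000 → base €1,097,000
  €1,097,000 × 14% = €153,580

€153,580 ≤ €229,745, so no add-on is due.

€0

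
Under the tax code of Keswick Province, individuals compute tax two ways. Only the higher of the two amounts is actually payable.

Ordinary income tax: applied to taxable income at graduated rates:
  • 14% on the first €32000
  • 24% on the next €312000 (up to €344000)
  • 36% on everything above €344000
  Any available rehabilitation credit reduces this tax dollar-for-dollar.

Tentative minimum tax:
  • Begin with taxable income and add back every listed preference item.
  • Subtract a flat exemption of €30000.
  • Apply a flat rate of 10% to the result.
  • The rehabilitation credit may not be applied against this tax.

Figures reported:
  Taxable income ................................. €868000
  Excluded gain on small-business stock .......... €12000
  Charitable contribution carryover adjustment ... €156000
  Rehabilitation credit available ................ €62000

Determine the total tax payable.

Ordinary income tax:
  €32000 × 14% = €4480
  €312000 × 24% = €74880
  €524000 × 36% = €188640
  → €268000
  Less rehabilitation credit €62000 → €206000

Tentative minimum tax:
  Adjusted income: €868000 + €12000 + €156000 = €1036000
  Less exemption €30000 → base €1006000
  €1006000 × 10% = €100600

€206000 > €100600, so the ordinary income tax governs.

€206000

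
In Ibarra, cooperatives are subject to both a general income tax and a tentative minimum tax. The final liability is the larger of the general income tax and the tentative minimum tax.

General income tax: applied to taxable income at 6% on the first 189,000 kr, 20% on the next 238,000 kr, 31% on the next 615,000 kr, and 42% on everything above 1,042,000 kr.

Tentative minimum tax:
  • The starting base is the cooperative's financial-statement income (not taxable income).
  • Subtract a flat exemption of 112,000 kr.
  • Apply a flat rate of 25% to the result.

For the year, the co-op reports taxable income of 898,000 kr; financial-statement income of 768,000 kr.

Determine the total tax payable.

204,950 kr

General income tax:
  189,000 kr × 6% = 11,340 kr
  238,000 kr × 20% = 47,600 kr
  471,000 kr × 31% = 146,010 kr
  → 204,950 kr

Tentative minimum tax:
  Base (financial-statement income): 768,000 kr
  Less exemption 112,000 kr → base 656,000 kr
  656,000 kr × 25% = 164,000 kr

204,950 kr > 164,000 kr, so the general income tax governs.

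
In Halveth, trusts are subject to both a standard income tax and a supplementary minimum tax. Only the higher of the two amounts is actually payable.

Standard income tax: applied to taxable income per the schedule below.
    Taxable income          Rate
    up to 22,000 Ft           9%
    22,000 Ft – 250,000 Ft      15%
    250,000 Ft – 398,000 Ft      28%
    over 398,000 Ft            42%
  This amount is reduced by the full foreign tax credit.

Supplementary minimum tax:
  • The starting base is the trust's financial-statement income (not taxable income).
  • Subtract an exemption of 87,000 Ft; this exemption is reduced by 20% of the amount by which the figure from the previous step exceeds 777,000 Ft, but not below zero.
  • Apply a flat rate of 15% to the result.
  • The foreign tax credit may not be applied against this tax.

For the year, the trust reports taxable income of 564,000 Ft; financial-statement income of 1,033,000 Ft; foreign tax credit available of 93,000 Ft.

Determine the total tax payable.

Standard income tax:
  22,000 Ft × 9% = 1,980 Ft
  228,000 Ft × 15% = 34,200 Ft
  148,000 Ft × 28% = 41,440 Ft
  166,000 Ft × 42% = 69,720 Ft
  → 147,340 Ft
  Less foreign tax credit 93,000 Ft → 54,340 Ft

Supplementary minimum tax:
  Base (financial-statement income): 1,033,000 Ft
  Exemption: 87,000 Ft − 20% × (1,033,000 Ft − 777,000 Ft) = 87,000 Ft − 51,200 Ft = 35,800 Ft
  Base: 1,033,000 Ft − 35,800 Ft = 997,200 Ft
  997,200 Ft × 15% = 149,580 Ft

149,580 Ft > 54,340 Ft, so the supplementary minimum tax is the binding amount.

149,580 Ft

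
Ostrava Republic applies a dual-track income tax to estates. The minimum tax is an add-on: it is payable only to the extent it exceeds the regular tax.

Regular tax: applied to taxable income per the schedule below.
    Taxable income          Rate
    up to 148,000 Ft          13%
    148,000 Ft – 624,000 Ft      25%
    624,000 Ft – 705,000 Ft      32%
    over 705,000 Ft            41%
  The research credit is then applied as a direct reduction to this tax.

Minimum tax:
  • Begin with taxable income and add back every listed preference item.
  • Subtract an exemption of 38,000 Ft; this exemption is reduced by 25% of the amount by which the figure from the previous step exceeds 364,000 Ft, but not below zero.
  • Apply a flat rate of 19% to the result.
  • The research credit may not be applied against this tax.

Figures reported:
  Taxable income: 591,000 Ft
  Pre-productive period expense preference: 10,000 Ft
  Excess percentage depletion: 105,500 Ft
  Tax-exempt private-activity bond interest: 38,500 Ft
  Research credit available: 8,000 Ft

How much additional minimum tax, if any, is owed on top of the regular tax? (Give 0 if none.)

Minimum tax:
  Adjusted income: 591,000 Ft + 10,000 Ft + 105,500 Ft + 38,500 Ft = 745,000 Ft
  Exemption: 25% × (745,000 Ft − 364,000 Ft) = 95,250 Ft ≥ 38,000 Ft, so the exemption is fully phased out
  Base: 745,000 Ft − 0 Ft = 745,000 Ft
  745,000 Ft × 19% = 141,550 Ft

Regular tax:
  148,000 Ft × 13% = 19,240 Ft
  443,000 Ft × 25% = 110,750 Ft
  → 129,990 Ft
  Less research credit 8,000 Ft → 121,990 Ft

Excess of minimum tax over regular tax: 141,550 Ft − 121,990 Ft = 19,560 Ft.

19,560 Ft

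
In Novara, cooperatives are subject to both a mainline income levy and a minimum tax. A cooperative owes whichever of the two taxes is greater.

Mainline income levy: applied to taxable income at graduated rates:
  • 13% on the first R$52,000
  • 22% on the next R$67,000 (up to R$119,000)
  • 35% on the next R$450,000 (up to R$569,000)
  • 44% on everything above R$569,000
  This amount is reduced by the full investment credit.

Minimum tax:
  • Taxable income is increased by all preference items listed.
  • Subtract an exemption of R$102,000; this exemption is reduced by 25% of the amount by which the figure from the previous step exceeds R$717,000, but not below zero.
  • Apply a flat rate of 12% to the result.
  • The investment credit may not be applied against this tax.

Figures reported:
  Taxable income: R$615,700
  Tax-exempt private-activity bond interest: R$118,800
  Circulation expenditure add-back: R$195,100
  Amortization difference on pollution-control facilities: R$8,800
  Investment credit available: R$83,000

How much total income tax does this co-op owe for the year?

Minimum tax:
  Adjusted income: R$615,700 + R$118,800 + R$195,100 + R$8,800 = R$938,400
  Exemption: R$102,000 − 25% × (R$938,400 − R$717,000) = R$102,000 − R$55,350 = R$46,650
  Base: R$938,400 − R$46,650 = R$891,750
  R$891,750 × 12% = R$107,010

Mainline income levy:
  R$52,000 × 13% = R$6,760
  R$67,000 × 22% = R$14,740
  R$450,000 × 35% = R$157,500
  R$46,700 × 44% = R$20,548
  → R$199,548
  Less investment credit R$83,000 → R$116,548

R$116,548 > R$107,010, so the mainline income levy governs.

R$116,548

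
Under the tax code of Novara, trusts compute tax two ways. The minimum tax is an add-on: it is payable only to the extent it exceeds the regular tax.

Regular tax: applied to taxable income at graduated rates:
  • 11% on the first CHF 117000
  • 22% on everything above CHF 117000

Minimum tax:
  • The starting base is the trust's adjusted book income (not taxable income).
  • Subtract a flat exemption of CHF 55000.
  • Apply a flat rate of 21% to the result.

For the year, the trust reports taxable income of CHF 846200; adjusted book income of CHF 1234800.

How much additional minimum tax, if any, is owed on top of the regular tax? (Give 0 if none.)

Regular tax:
  CHF 117000 × 11% = CHF 12870
  CHF 729200 × 22% = CHF 160424
  → CHF 173294

Minimum tax:
  Base (adjusted book income): CHF 1234800
  Less exemption CHF 55000 → base CHF 1179800
  CHF 1179800 × 21% = CHF 247758

Excess of minimum tax over regular tax: CHF 247758 − CHF 173294 = CHF 74464.

CHF 74464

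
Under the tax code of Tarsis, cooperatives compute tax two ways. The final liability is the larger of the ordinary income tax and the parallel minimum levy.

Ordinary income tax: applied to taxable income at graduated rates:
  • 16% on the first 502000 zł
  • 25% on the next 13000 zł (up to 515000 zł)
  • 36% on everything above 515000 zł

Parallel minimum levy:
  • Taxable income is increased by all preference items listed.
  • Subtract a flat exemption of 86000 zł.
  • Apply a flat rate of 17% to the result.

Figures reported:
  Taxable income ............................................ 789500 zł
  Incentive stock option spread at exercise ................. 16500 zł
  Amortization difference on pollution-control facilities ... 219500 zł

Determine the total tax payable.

Parallel minimum levy:
  Adjusted income: 789500 zł + 16500 zł + 219500 zł = 1025500 zł
  Less exemption 86000 zł → base 939500 zł
  939500 zł × 17% = 159715 zł

Ordinary income tax:
  502000 zł × 16% = 80320 zł
  13000 zł × 25% = 3250 zł
  274500 zł × 36% = 98820 zł
  → 182390 zł

182390 zł > 159715 zł, so the ordinary income tax governs.

182390 zł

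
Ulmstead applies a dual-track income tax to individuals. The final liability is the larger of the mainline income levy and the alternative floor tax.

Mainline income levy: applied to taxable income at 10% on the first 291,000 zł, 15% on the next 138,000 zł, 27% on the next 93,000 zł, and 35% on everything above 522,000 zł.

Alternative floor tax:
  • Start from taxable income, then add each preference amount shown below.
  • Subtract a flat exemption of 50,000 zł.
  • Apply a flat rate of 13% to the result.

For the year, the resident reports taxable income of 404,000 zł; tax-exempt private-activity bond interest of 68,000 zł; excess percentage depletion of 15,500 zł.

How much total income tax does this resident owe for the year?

56,875 zł

Alternative floor tax:
  Adjusted income: 404,000 zł + 68,000 zł + 15,500 zł = 487,500 zł
  Less exemption 50,000 zł → base 437,500 zł
  437,500 zł × 13% = 56,875 zł

Mainline income levy:
  291,000 zł × 10% = 29,100 zł
  113,000 zł × 15% = 16,950 zł
  → 46,050 zł

56,875 zł > 46,050 zł, so the alternative floor tax is the binding amount.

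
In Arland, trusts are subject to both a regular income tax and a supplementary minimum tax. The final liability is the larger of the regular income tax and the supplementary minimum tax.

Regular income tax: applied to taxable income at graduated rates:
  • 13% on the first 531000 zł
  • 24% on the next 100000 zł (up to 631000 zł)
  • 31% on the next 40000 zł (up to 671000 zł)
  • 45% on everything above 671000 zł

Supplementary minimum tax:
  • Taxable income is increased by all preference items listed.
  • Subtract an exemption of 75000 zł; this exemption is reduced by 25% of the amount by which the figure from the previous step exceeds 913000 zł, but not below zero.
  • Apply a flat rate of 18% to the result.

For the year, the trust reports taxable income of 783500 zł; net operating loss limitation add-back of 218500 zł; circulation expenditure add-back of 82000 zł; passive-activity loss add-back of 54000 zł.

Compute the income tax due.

201465 zł

Regular income tax:
  531000 zł × 13% = 69030 zł
  100000 zł × 24% = 24000 zł
  40000 zł × 31% = 12400 zł
  112500 zł × 45% = 50625 zł
  → 156055 zł

Supplementary minimum tax:
  Adjusted income: 783500 zł + 218500 zł + 82000 zł + 54000 zł = 1138000 zł
  Exemption: 75000 zł − 25% × (1138000 zł − 913000 zł) = 75000 zł − 56250 zł = 18750 zł
  Base: 1138000 zł − 18750 zł = 1119250 zł
  1119250 zł × 18% = 201465 zł

201465 zł > 156055 zł, so the supplementary minimum tax is the binding amount.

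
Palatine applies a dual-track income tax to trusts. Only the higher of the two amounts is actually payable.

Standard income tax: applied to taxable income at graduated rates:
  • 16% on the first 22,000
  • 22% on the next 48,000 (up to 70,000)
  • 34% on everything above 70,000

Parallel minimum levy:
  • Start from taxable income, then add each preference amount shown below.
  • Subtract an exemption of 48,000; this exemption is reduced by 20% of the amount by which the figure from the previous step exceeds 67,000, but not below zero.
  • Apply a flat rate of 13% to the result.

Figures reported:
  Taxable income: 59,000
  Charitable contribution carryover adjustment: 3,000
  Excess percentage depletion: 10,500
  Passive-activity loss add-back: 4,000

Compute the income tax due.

Standard income tax:
  22,000 × 16% = 3,520
  37,000 × 22% = 8,140
  → 11,660

Parallel minimum levy:
  Adjusted income: 59,000 + 3,000 + 10,500 + 4,000 = 76,500
  Exemption: 48,000 − 20% × (76,500 − 67,000) = 48,000 − 1,900 = 46,100
  Base: 76,500 − 46,100 = 30,400
  30,400 × 13% = 3,952

11,660 > 3,952, so the standard income tax governs.

11,660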